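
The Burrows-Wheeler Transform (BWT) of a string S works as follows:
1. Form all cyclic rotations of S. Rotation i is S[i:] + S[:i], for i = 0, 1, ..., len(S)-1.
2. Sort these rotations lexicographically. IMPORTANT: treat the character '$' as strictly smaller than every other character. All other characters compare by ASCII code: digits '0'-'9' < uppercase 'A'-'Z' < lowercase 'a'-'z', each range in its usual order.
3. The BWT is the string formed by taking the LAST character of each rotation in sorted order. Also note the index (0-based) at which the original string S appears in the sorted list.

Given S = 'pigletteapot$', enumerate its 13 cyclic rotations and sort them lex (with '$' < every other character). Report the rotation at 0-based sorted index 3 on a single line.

All 13 rotations (rotation i = S[i:]+S[:i]):
  rot[0] = pigletteapot$
  rot[1] = igletteapot$p
  rot[2] = gletteapot$pi
  rot[3] = letteapot$pig
  rot[4] = etteapot$pigl
  rot[5] = tteapot$pigle
  rot[6] = teapot$piglet
  rot[7] = eapot$piglett
  rot[8] = apot$piglette
  rot[9] = pot$piglettea
  rot[10] = ot$pigletteap
  rot[11] = t$pigletteapo
  rot[12] = $pigletteapot
Sorted (with $ < everything):
  sorted[0] = $pigletteapot
  sorted[1] = apot$piglette
  sorted[2] = eapot$piglett
  sorted[3] = etteapot$pigl
  sorted[4] = gletteapot$pi
  sorted[5] = igletteapot$p
  sorted[6] = letteapot$pig
  sorted[7] = ot$pigletteap
  sorted[8] = pigletteapot$
  sorted[9] = pot$piglettea
  sorted[10] = t$pigletteapo
  sorted[11] = teapot$piglet
  sorted[12] = tteapot$pigle
sorted[3] = etteapot$pigl

Answer: etteapot$pigl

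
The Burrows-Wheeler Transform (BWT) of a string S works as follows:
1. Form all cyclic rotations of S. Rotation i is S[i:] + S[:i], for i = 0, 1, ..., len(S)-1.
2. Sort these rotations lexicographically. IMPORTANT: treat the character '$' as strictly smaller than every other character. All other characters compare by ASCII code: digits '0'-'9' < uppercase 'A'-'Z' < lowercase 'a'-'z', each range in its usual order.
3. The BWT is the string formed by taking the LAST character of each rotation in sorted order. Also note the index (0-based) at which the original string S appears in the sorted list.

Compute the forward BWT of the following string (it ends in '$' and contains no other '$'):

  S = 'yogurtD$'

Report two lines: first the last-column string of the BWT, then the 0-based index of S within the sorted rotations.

Answer: Dtoyurg$
7

Derivation:
All 8 rotations (rotation i = S[i:]+S[:i]):
  rot[0] = yogurtD$
  rot[1] = ogurtD$y
  rot[2] = gurtD$yo
  rot[3] = urtD$yog
  rot[4] = rtD$yogu
  rot[5] = tD$yogur
  rot[6] = D$yogurt
  rot[7] = $yogurtD
Sorted (with $ < everything):
  sorted[0] = $yogurtD  (last char: 'D')
  sorted[1] = D$yogurt  (last char: 't')
  sorted[2] = gurtD$yo  (last char: 'o')
  sorted[3] = ogurtD$y  (last char: 'y')
  sorted[4] = rtD$yogu  (last char: 'u')
  sorted[5] = tD$yogur  (last char: 'r')
  sorted[6] = urtD$yog  (last char: 'g')
  sorted[7] = yogurtD$  (last char: '$')
Last column: Dtoyurg$
Original string S is at sorted index 7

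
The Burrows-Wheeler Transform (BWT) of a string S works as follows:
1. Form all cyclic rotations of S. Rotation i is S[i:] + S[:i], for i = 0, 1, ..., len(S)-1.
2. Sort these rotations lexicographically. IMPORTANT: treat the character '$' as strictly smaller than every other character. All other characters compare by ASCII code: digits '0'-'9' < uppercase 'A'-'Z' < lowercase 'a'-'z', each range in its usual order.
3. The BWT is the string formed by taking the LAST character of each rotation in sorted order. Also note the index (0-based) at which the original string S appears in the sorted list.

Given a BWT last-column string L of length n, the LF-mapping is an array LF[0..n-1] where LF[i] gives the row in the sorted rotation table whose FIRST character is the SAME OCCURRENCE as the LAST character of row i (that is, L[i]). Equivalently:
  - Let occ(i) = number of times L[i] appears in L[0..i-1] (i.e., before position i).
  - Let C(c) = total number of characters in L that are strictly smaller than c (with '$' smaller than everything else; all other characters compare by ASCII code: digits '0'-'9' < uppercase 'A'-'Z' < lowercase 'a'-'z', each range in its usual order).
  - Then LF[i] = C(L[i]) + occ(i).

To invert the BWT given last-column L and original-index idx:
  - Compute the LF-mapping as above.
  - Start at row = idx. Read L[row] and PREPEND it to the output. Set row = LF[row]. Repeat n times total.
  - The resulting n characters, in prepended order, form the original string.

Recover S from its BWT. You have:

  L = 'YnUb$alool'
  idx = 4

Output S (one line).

Answer: balloonUY$

Derivation:
LF mapping: 2 7 1 4 0 3 5 8 9 6
Walk LF starting at row 4, prepending L[row]:
  step 1: row=4, L[4]='$', prepend. Next row=LF[4]=0
  step 2: row=0, L[0]='Y', prepend. Next row=LF[0]=2
  step 3: row=2, L[2]='U', prepend. Next row=LF[2]=1
  step 4: row=1, L[1]='n', prepend. Next row=LF[1]=7
  step 5: row=7, L[7]='o', prepend. Next row=LF[7]=8
  step 6: row=8, L[8]='o', prepend. Next row=LF[8]=9
  step 7: row=9, L[9]='l', prepend. Next row=LF[9]=6
  step 8: row=6, L[6]='l', prepend. Next row=LF[6]=5
  step 9: row=5, L[5]='a', prepend. Next row=LF[5]=3
  step 10: row=3, L[3]='b', prepend. Next row=LF[3]=4
Reversed output: balloonUY$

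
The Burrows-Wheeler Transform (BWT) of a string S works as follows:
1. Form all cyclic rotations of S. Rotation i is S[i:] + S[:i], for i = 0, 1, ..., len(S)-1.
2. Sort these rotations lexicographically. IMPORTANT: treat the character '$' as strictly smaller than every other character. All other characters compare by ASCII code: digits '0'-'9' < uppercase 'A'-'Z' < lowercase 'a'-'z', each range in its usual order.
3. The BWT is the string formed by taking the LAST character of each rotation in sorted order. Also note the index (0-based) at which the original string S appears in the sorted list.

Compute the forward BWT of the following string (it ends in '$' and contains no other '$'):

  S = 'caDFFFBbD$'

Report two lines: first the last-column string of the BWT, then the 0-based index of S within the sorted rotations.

Answer: DFbaFFDcB$
9

Derivation:
All 10 rotations (rotation i = S[i:]+S[:i]):
  rot[0] = caDFFFBbD$
  rot[1] = aDFFFBbD$c
  rot[2] = DFFFBbD$ca
  rot[3] = FFFBbD$caD
  rot[4] = FFBbD$caDF
  rot[5] = FBbD$caDFF
  rot[6] = BbD$caDFFF
  rot[7] = bD$caDFFFB
  rot[8] = D$caDFFFBb
  rot[9] = $caDFFFBbD
Sorted (with $ < everything):
  sorted[0] = $caDFFFBbD  (last char: 'D')
  sorted[1] = BbD$caDFFF  (last char: 'F')
  sorted[2] = D$caDFFFBb  (last char: 'b')
  sorted[3] = DFFFBbD$ca  (last char: 'a')
  sorted[4] = FBbD$caDFF  (last char: 'F')
  sorted[5] = FFBbD$caDF  (last char: 'F')
  sorted[6] = FFFBbD$caD  (last char: 'D')
  sorted[7] = aDFFFBbD$c  (last char: 'c')
  sorted[8] = bD$caDFFFB  (last char: 'B')
  sorted[9] = caDFFFBbD$  (last char: '$')
Last column: DFbaFFDcB$
Original string S is at sorted index 9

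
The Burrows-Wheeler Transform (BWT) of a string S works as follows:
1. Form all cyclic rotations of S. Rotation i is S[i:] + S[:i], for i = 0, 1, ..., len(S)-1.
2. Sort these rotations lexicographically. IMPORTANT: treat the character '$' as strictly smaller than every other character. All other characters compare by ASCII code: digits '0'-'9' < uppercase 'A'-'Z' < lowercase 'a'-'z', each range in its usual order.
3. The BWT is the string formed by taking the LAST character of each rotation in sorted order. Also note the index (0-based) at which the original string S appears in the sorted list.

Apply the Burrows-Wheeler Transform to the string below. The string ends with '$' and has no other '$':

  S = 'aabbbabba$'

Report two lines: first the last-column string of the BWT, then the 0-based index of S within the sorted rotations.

All 10 rotations (rotation i = S[i:]+S[:i]):
  rot[0] = aabbbabba$
  rot[1] = abbbabba$a
  rot[2] = bbbabba$aa
  rot[3] = bbabba$aab
  rot[4] = babba$aabb
  rot[5] = abba$aabbb
  rot[6] = bba$aabbba
  rot[7] = ba$aabbbab
  rot[8] = a$aabbbabb
  rot[9] = $aabbbabba
Sorted (with $ < everything):
  sorted[0] = $aabbbabba  (last char: 'a')
  sorted[1] = a$aabbbabb  (last char: 'b')
  sorted[2] = aabbbabba$  (last char: '$')
  sorted[3] = abba$aabbb  (last char: 'b')
  sorted[4] = abbbabba$a  (last char: 'a')
  sorted[5] = ba$aabbbab  (last char: 'b')
  sorted[6] = babba$aabb  (last char: 'b')
  sorted[7] = bba$aabbba  (last char: 'a')
  sorted[8] = bbabba$aab  (last char: 'b')
  sorted[9] = bbbabba$aa  (last char: 'a')
Last column: ab$babbaba
Original string S is at sorted index 2

Answer: ab$babbaba
2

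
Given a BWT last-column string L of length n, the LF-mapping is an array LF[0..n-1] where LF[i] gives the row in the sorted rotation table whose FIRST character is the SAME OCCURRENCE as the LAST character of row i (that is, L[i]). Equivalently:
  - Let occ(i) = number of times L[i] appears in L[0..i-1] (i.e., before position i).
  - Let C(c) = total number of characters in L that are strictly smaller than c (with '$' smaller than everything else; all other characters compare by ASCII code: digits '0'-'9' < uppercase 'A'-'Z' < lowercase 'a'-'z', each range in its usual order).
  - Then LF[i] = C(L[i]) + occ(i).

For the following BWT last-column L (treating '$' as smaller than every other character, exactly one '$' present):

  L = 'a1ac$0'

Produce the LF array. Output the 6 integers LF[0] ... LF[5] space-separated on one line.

Char counts: '$':1, '0':1, '1':1, 'a':2, 'c':1
C (first-col start): C('$')=0, C('0')=1, C('1')=2, C('a')=3, C('c')=5
L[0]='a': occ=0, LF[0]=C('a')+0=3+0=3
L[1]='1': occ=0, LF[1]=C('1')+0=2+0=2
L[2]='a': occ=1, LF[2]=C('a')+1=3+1=4
L[3]='c': occ=0, LF[3]=C('c')+0=5+0=5
L[4]='$': occ=0, LF[4]=C('$')+0=0+0=0
L[5]='0': occ=0, LF[5]=C('0')+0=1+0=1

Answer: 3 2 4 5 0 1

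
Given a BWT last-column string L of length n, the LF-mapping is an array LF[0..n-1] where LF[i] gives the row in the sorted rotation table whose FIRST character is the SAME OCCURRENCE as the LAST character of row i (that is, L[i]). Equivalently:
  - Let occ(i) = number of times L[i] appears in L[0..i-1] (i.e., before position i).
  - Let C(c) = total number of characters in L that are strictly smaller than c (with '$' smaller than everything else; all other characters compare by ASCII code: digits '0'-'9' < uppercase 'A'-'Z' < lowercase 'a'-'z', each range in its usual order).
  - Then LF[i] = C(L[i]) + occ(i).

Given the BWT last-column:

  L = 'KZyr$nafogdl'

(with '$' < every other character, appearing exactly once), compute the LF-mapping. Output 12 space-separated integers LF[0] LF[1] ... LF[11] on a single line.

Char counts: '$':1, 'K':1, 'Z':1, 'a':1, 'd':1, 'f':1, 'g':1, 'l':1, 'n':1, 'o':1, 'r':1, 'y':1
C (first-col start): C('$')=0, C('K')=1, C('Z')=2, C('a')=3, C('d')=4, C('f')=5, C('g')=6, C('l')=7, C('n')=8, C('o')=9, C('r')=10, C('y')=11
L[0]='K': occ=0, LF[0]=C('K')+0=1+0=1
L[1]='Z': occ=0, LF[1]=C('Z')+0=2+0=2
L[2]='y': occ=0, LF[2]=C('y')+0=11+0=11
L[3]='r': occ=0, LF[3]=C('r')+0=10+0=10
L[4]='$': occ=0, LF[4]=C('$')+0=0+0=0
L[5]='n': occ=0, LF[5]=C('n')+0=8+0=8
L[6]='a': occ=0, LF[6]=C('a')+0=3+0=3
L[7]='f': occ=0, LF[7]=C('f')+0=5+0=5
L[8]='o': occ=0, LF[8]=C('o')+0=9+0=9
L[9]='g': occ=0, LF[9]=C('g')+0=6+0=6
L[10]='d': occ=0, LF[10]=C('d')+0=4+0=4
L[11]='l': occ=0, LF[11]=C('l')+0=7+0=7

Answer: 1 2 11 10 0 8 3 5 9 6 4 7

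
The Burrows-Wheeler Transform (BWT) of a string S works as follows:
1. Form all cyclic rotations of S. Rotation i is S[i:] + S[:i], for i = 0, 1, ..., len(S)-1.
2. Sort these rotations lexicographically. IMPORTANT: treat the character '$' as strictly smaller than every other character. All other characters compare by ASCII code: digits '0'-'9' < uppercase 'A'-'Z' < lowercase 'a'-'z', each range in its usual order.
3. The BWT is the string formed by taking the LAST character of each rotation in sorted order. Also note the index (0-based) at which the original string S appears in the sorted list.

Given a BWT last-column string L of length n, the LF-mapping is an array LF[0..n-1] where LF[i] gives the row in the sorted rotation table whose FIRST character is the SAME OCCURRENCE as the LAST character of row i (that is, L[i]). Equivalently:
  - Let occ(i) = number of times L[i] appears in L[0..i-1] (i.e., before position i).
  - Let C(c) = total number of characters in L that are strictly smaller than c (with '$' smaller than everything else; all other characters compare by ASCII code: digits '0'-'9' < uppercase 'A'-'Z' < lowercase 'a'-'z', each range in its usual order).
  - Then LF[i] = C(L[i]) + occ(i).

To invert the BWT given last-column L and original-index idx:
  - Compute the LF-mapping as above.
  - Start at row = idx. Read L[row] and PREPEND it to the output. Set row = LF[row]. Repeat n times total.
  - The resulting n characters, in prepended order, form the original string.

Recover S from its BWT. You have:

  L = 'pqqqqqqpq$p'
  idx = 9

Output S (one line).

LF mapping: 1 4 5 6 7 8 9 2 10 0 3
Walk LF starting at row 9, prepending L[row]:
  step 1: row=9, L[9]='$', prepend. Next row=LF[9]=0
  step 2: row=0, L[0]='p', prepend. Next row=LF[0]=1
  step 3: row=1, L[1]='q', prepend. Next row=LF[1]=4
  step 4: row=4, L[4]='q', prepend. Next row=LF[4]=7
  step 5: row=7, L[7]='p', prepend. Next row=LF[7]=2
  step 6: row=2, L[2]='q', prepend. Next row=LF[2]=5
  step 7: row=5, L[5]='q', prepend. Next row=LF[5]=8
  step 8: row=8, L[8]='q', prepend. Next row=LF[8]=10
  step 9: row=10, L[10]='p', prepend. Next row=LF[10]=3
  step 10: row=3, L[3]='q', prepend. Next row=LF[3]=6
  step 11: row=6, L[6]='q', prepend. Next row=LF[6]=9
Reversed output: qqpqqqpqqp$

Answer: qqpqqqpqqp$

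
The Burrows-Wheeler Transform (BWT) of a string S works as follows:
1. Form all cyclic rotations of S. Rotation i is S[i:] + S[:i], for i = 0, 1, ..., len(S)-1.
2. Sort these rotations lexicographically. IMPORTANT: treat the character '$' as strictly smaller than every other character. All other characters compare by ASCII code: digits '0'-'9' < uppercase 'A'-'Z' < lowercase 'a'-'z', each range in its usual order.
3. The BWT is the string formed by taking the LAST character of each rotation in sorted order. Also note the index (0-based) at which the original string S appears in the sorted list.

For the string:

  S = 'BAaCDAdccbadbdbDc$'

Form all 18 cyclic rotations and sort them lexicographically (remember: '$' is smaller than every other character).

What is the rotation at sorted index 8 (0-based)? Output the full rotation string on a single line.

Answer: adbdbDc$BAaCDAdccb

Derivation:
All 18 rotations (rotation i = S[i:]+S[:i]):
  rot[0] = BAaCDAdccbadbdbDc$
  rot[1] = AaCDAdccbadbdbDc$B
  rot[2] = aCDAdccbadbdbDc$BA
  rot[3] = CDAdccbadbdbDc$BAa
  rot[4] = DAdccbadbdbDc$BAaC
  rot[5] = AdccbadbdbDc$BAaCD
  rot[6] = dccbadbdbDc$BAaCDA
  rot[7] = ccbadbdbDc$BAaCDAd
  rot[8] = cbadbdbDc$BAaCDAdc
  rot[9] = badbdbDc$BAaCDAdcc
  rot[10] = adbdbDc$BAaCDAdccb
  rot[11] = dbdbDc$BAaCDAdccba
  rot[12] = bdbDc$BAaCDAdccbad
  rot[13] = dbDc$BAaCDAdccbadb
  rot[14] = bDc$BAaCDAdccbadbd
  rot[15] = Dc$BAaCDAdccbadbdb
  rot[16] = c$BAaCDAdccbadbdbD
  rot[17] = $BAaCDAdccbadbdbDc
Sorted (with $ < everything):
  sorted[0] = $BAaCDAdccbadbdbDc
  sorted[1] = AaCDAdccbadbdbDc$B
  sorted[2] = AdccbadbdbDc$BAaCD
  sorted[3] = BAaCDAdccbadbdbDc$
  sorted[4] = CDAdccbadbdbDc$BAa
  sorted[5] = DAdccbadbdbDc$BAaC
  sorted[6] = Dc$BAaCDAdccbadbdb
  sorted[7] = aCDAdccbadbdbDc$BA
  sorted[8] = adbdbDc$BAaCDAdccb
  sorted[9] = bDc$BAaCDAdccbadbd
  sorted[10] = badbdbDc$BAaCDAdcc
  sorted[11] = bdbDc$BAaCDAdccbad
  sorted[12] = c$BAaCDAdccbadbdbD
  sorted[13] = cbadbdbDc$BAaCDAdc
  sorted[14] = ccbadbdbDc$BAaCDAd
  sorted[15] = dbDc$BAaCDAdccbadb
  sorted[16] = dbdbDc$BAaCDAdccba
  sorted[17] = dccbadbdbDc$BAaCDA
sorted[8] = adbdbDc$BAaCDAdccb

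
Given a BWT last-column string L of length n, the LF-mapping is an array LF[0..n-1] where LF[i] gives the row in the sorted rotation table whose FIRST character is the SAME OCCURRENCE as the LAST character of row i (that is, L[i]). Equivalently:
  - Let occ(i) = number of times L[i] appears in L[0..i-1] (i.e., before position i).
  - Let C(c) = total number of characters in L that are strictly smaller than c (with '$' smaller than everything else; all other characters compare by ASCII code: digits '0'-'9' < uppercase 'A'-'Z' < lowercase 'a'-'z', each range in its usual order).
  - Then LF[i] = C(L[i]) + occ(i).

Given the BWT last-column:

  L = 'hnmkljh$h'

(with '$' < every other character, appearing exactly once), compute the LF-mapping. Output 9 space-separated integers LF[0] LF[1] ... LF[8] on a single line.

Char counts: '$':1, 'h':3, 'j':1, 'k':1, 'l':1, 'm':1, 'n':1
C (first-col start): C('$')=0, C('h')=1, C('j')=4, C('k')=5, C('l')=6, C('m')=7, C('n')=8
L[0]='h': occ=0, LF[0]=C('h')+0=1+0=1
L[1]='n': occ=0, LF[1]=C('n')+0=8+0=8
L[2]='m': occ=0, LF[2]=C('m')+0=7+0=7
L[3]='k': occ=0, LF[3]=C('k')+0=5+0=5
L[4]='l': occ=0, LF[4]=C('l')+0=6+0=6
L[5]='j': occ=0, LF[5]=C('j')+0=4+0=4
L[6]='h': occ=1, LF[6]=C('h')+1=1+1=2
L[7]='$': occ=0, LF[7]=C('$')+0=0+0=0
L[8]='h': occ=2, LF[8]=C('h')+2=1+2=3

Answer: 1 8 7 5 6 4 2 0 3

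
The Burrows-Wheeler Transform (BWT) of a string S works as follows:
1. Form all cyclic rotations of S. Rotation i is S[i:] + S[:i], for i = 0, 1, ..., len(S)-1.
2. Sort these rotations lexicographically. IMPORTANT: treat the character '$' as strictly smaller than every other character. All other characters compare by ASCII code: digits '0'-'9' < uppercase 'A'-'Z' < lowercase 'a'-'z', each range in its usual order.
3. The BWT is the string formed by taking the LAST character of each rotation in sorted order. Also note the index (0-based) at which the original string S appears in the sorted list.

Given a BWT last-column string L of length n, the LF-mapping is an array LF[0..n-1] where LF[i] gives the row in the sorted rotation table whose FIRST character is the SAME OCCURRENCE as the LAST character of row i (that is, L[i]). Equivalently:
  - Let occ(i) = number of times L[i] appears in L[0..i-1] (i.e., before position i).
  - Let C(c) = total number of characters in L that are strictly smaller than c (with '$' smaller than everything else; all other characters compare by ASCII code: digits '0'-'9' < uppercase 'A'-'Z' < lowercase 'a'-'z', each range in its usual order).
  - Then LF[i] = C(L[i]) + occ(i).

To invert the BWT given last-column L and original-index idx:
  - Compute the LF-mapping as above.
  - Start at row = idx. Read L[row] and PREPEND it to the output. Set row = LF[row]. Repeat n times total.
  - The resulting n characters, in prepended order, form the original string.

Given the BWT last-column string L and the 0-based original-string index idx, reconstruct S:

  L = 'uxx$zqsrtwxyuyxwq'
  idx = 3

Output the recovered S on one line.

LF mapping: 6 10 11 0 16 1 4 3 5 8 12 14 7 15 13 9 2
Walk LF starting at row 3, prepending L[row]:
  step 1: row=3, L[3]='$', prepend. Next row=LF[3]=0
  step 2: row=0, L[0]='u', prepend. Next row=LF[0]=6
  step 3: row=6, L[6]='s', prepend. Next row=LF[6]=4
  step 4: row=4, L[4]='z', prepend. Next row=LF[4]=16
  step 5: row=16, L[16]='q', prepend. Next row=LF[16]=2
  step 6: row=2, L[2]='x', prepend. Next row=LF[2]=11
  step 7: row=11, L[11]='y', prepend. Next row=LF[11]=14
  step 8: row=14, L[14]='x', prepend. Next row=LF[14]=13
  step 9: row=13, L[13]='y', prepend. Next row=LF[13]=15
  step 10: row=15, L[15]='w', prepend. Next row=LF[15]=9
  step 11: row=9, L[9]='w', prepend. Next row=LF[9]=8
  step 12: row=8, L[8]='t', prepend. Next row=LF[8]=5
  step 13: row=5, L[5]='q', prepend. Next row=LF[5]=1
  step 14: row=1, L[1]='x', prepend. Next row=LF[1]=10
  step 15: row=10, L[10]='x', prepend. Next row=LF[10]=12
  step 16: row=12, L[12]='u', prepend. Next row=LF[12]=7
  step 17: row=7, L[7]='r', prepend. Next row=LF[7]=3
Reversed output: ruxxqtwwyxyxqzsu$

Answer: ruxxqtwwyxyxqzsu$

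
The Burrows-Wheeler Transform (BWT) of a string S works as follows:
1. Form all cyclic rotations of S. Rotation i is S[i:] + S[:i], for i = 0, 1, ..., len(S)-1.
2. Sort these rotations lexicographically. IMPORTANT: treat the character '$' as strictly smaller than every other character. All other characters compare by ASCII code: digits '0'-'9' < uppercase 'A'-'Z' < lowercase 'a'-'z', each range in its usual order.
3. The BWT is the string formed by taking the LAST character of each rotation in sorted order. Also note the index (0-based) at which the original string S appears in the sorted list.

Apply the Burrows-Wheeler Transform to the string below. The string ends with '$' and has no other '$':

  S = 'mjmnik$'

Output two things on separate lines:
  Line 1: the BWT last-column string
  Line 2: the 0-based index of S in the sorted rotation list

All 7 rotations (rotation i = S[i:]+S[:i]):
  rot[0] = mjmnik$
  rot[1] = jmnik$m
  rot[2] = mnik$mj
  rot[3] = nik$mjm
  rot[4] = ik$mjmn
  rot[5] = k$mjmni
  rot[6] = $mjmnik
Sorted (with $ < everything):
  sorted[0] = $mjmnik  (last char: 'k')
  sorted[1] = ik$mjmn  (last char: 'n')
  sorted[2] = jmnik$m  (last char: 'm')
  sorted[3] = k$mjmni  (last char: 'i')
  sorted[4] = mjmnik$  (last char: '$')
  sorted[5] = mnik$mj  (last char: 'j')
  sorted[6] = nik$mjm  (last char: 'm')
Last column: knmi$jm
Original string S is at sorted index 4

Answer: knmi$jm
4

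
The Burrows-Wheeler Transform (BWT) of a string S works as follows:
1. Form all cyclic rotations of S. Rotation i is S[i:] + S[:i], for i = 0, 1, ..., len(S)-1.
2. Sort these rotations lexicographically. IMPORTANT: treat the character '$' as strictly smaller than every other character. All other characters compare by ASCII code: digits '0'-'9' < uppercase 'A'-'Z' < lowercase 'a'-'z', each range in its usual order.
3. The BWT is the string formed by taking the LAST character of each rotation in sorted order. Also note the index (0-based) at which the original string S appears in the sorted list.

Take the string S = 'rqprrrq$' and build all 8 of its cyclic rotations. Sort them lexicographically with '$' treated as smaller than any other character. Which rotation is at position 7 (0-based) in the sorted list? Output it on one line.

All 8 rotations (rotation i = S[i:]+S[:i]):
  rot[0] = rqprrrq$
  rot[1] = qprrrq$r
  rot[2] = prrrq$rq
  rot[3] = rrrq$rqp
  rot[4] = rrq$rqpr
  rot[5] = rq$rqprr
  rot[6] = q$rqprrr
  rot[7] = $rqprrrq
Sorted (with $ < everything):
  sorted[0] = $rqprrrq
  sorted[1] = prrrq$rq
  sorted[2] = q$rqprrr
  sorted[3] = qprrrq$r
  sorted[4] = rq$rqprr
  sorted[5] = rqprrrq$
  sorted[6] = rrq$rqpr
  sorted[7] = rrrq$rqp
sorted[7] = rrrq$rqp

Answer: rrrq$rqp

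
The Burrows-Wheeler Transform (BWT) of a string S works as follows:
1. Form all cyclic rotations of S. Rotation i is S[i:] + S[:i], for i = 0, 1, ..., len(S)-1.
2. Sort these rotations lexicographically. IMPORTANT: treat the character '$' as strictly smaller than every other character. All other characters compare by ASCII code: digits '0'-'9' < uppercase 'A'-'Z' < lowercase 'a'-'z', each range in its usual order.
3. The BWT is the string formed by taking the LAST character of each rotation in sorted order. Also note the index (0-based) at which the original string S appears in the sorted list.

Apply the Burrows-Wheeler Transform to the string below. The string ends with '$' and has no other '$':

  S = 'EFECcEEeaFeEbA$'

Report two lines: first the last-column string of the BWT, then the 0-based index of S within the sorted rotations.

All 15 rotations (rotation i = S[i:]+S[:i]):
  rot[0] = EFECcEEeaFeEbA$
  rot[1] = FECcEEeaFeEbA$E
  rot[2] = ECcEEeaFeEbA$EF
  rot[3] = CcEEeaFeEbA$EFE
  rot[4] = cEEeaFeEbA$EFEC
  rot[5] = EEeaFeEbA$EFECc
  rot[6] = EeaFeEbA$EFECcE
  rot[7] = eaFeEbA$EFECcEE
  rot[8] = aFeEbA$EFECcEEe
  rot[9] = FeEbA$EFECcEEea
  rot[10] = eEbA$EFECcEEeaF
  rot[11] = EbA$EFECcEEeaFe
  rot[12] = bA$EFECcEEeaFeE
  rot[13] = A$EFECcEEeaFeEb
  rot[14] = $EFECcEEeaFeEbA
Sorted (with $ < everything):
  sorted[0] = $EFECcEEeaFeEbA  (last char: 'A')
  sorted[1] = A$EFECcEEeaFeEb  (last char: 'b')
  sorted[2] = CcEEeaFeEbA$EFE  (last char: 'E')
  sorted[3] = ECcEEeaFeEbA$EF  (last char: 'F')
  sorted[4] = EEeaFeEbA$EFECc  (last char: 'c')
  sorted[5] = EFECcEEeaFeEbA$  (last char: '$')
  sorted[6] = EbA$EFECcEEeaFe  (last char: 'e')
  sorted[7] = EeaFeEbA$EFECcE  (last char: 'E')
  sorted[8] = FECcEEeaFeEbA$E  (last char: 'E')
  sorted[9] = FeEbA$EFECcEEea  (last char: 'a')
  sorted[10] = aFeEbA$EFECcEEe  (last char: 'e')
  sorted[11] = bA$EFECcEEeaFeE  (last char: 'E')
  sorted[12] = cEEeaFeEbA$EFEC  (last char: 'C')
  sorted[13] = eEbA$EFECcEEeaF  (last char: 'F')
  sorted[14] = eaFeEbA$EFECcEE  (last char: 'E')
Last column: AbEFc$eEEaeECFE
Original string S is at sorted index 5

Answer: AbEFc$eEEaeECFE
5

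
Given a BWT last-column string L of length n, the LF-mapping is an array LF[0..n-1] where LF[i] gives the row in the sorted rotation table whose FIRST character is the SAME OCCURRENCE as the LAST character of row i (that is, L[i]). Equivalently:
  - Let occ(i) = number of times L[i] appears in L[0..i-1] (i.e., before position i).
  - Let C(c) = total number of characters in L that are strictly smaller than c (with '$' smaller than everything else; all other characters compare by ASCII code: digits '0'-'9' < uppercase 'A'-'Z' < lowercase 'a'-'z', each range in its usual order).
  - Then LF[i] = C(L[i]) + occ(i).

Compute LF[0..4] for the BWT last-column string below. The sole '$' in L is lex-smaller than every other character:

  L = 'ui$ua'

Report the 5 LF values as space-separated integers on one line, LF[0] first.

Char counts: '$':1, 'a':1, 'i':1, 'u':2
C (first-col start): C('$')=0, C('a')=1, C('i')=2, C('u')=3
L[0]='u': occ=0, LF[0]=C('u')+0=3+0=3
L[1]='i': occ=0, LF[1]=C('i')+0=2+0=2
L[2]='$': occ=0, LF[2]=C('$')+0=0+0=0
L[3]='u': occ=1, LF[3]=C('u')+1=3+1=4
L[4]='a': occ=0, LF[4]=C('a')+0=1+0=1

Answer: 3 2 0 4 1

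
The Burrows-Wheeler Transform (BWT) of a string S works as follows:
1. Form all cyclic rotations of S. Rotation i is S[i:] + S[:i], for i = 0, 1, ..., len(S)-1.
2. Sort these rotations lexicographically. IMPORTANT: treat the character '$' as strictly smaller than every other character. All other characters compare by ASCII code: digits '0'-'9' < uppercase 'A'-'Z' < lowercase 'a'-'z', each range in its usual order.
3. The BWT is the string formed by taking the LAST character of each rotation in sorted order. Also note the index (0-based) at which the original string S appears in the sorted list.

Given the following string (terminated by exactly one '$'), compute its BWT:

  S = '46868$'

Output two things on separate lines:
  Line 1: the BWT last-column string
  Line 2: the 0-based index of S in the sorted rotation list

Answer: 8$8466
1

Derivation:
All 6 rotations (rotation i = S[i:]+S[:i]):
  rot[0] = 46868$
  rot[1] = 6868$4
  rot[2] = 868$46
  rot[3] = 68$468
  rot[4] = 8$4686
  rot[5] = $46868
Sorted (with $ < everything):
  sorted[0] = $46868  (last char: '8')
  sorted[1] = 46868$  (last char: '$')
  sorted[2] = 68$468  (last char: '8')
  sorted[3] = 6868$4  (last char: '4')
  sorted[4] = 8$4686  (last char: '6')
  sorted[5] = 868$46  (last char: '6')
Last column: 8$8466
Original string S is at sorted index 1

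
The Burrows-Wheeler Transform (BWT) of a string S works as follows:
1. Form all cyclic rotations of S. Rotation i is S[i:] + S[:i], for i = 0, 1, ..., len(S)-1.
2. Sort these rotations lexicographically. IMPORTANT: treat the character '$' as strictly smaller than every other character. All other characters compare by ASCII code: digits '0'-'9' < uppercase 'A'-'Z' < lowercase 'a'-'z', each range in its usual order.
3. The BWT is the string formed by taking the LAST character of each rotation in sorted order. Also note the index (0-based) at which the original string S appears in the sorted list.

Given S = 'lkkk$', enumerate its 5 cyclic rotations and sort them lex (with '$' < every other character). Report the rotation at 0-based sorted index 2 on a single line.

Answer: kk$lk

Derivation:
All 5 rotations (rotation i = S[i:]+S[:i]):
  rot[0] = lkkk$
  rot[1] = kkk$l
  rot[2] = kk$lk
  rot[3] = k$lkk
  rot[4] = $lkkk
Sorted (with $ < everything):
  sorted[0] = $lkkk
  sorted[1] = k$lkk
  sorted[2] = kk$lk
  sorted[3] = kkk$l
  sorted[4] = lkkk$
sorted[2] = kk$lk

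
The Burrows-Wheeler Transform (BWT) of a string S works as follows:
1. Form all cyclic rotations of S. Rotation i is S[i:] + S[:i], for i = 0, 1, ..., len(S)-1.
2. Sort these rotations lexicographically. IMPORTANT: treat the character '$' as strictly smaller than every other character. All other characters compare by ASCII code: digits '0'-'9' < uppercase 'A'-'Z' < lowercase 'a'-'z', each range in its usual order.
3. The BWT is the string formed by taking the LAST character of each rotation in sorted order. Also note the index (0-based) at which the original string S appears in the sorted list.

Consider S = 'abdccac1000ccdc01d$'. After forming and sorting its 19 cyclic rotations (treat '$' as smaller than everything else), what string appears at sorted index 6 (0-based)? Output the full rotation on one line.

Answer: 1d$abdccac1000ccdc0

Derivation:
All 19 rotations (rotation i = S[i:]+S[:i]):
  rot[0] = abdccac1000ccdc01d$
  rot[1] = bdccac1000ccdc01d$a
  rot[2] = dccac1000ccdc01d$ab
  rot[3] = ccac1000ccdc01d$abd
  rot[4] = cac1000ccdc01d$abdc
  rot[5] = ac1000ccdc01d$abdcc
  rot[6] = c1000ccdc01d$abdcca
  rot[7] = 1000ccdc01d$abdccac
  rot[8] = 000ccdc01d$abdccac1
  rot[9] = 00ccdc01d$abdccac10
  rot[10] = 0ccdc01d$abdccac100
  rot[11] = ccdc01d$abdccac1000
  rot[12] = cdc01d$abdccac1000c
  rot[13] = dc01d$abdccac1000cc
  rot[14] = c01d$abdccac1000ccd
  rot[15] = 01d$abdccac1000ccdc
  rot[16] = 1d$abdccac1000ccdc0
  rot[17] = d$abdccac1000ccdc01
  rot[18] = $abdccac1000ccdc01d
Sorted (with $ < everything):
  sorted[0] = $abdccac1000ccdc01d
  sorted[1] = 000ccdc01d$abdccac1
  sorted[2] = 00ccdc01d$abdccac10
  sorted[3] = 01d$abdccac1000ccdc
  sorted[4] = 0ccdc01d$abdccac100
  sorted[5] = 1000ccdc01d$abdccac
  sorted[6] = 1d$abdccac1000ccdc0
  sorted[7] = abdccac1000ccdc01d$
  sorted[8] = ac1000ccdc01d$abdcc
  sorted[9] = bdccac1000ccdc01d$a
  sorted[10] = c01d$abdccac1000ccd
  sorted[11] = c1000ccdc01d$abdcca
  sorted[12] = cac1000ccdc01d$abdc
  sorted[13] = ccac1000ccdc01d$abd
  sorted[14] = ccdc01d$abdccac1000
  sorted[15] = cdc01d$abdccac1000c
  sorted[16] = d$abdccac1000ccdc01
  sorted[17] = dc01d$abdccac1000cc
  sorted[18] = dccac1000ccdc01d$ab
sorted[6] = 1d$abdccac1000ccdc0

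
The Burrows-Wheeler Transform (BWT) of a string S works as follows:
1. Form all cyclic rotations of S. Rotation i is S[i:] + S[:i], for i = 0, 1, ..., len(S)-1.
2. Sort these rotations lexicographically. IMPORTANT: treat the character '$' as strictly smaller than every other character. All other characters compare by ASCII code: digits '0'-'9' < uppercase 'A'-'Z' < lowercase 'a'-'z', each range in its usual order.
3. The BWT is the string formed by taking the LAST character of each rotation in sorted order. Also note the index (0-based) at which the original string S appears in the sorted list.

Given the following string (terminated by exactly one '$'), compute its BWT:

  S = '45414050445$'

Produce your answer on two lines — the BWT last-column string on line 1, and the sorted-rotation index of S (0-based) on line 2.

All 12 rotations (rotation i = S[i:]+S[:i]):
  rot[0] = 45414050445$
  rot[1] = 5414050445$4
  rot[2] = 414050445$45
  rot[3] = 14050445$454
  rot[4] = 4050445$4541
  rot[5] = 050445$45414
  rot[6] = 50445$454140
  rot[7] = 0445$4541405
  rot[8] = 445$45414050
  rot[9] = 45$454140504
  rot[10] = 5$4541405044
  rot[11] = $45414050445
Sorted (with $ < everything):
  sorted[0] = $45414050445  (last char: '5')
  sorted[1] = 0445$4541405  (last char: '5')
  sorted[2] = 050445$45414  (last char: '4')
  sorted[3] = 14050445$454  (last char: '4')
  sorted[4] = 4050445$4541  (last char: '1')
  sorted[5] = 414050445$45  (last char: '5')
  sorted[6] = 445$45414050  (last char: '0')
  sorted[7] = 45$454140504  (last char: '4')
  sorted[8] = 45414050445$  (last char: '$')
  sorted[9] = 5$4541405044  (last char: '4')
  sorted[10] = 50445$454140  (last char: '0')
  sorted[11] = 5414050445$4  (last char: '4')
Last column: 55441504$404
Original string S is at sorted index 8

Answer: 55441504$404
8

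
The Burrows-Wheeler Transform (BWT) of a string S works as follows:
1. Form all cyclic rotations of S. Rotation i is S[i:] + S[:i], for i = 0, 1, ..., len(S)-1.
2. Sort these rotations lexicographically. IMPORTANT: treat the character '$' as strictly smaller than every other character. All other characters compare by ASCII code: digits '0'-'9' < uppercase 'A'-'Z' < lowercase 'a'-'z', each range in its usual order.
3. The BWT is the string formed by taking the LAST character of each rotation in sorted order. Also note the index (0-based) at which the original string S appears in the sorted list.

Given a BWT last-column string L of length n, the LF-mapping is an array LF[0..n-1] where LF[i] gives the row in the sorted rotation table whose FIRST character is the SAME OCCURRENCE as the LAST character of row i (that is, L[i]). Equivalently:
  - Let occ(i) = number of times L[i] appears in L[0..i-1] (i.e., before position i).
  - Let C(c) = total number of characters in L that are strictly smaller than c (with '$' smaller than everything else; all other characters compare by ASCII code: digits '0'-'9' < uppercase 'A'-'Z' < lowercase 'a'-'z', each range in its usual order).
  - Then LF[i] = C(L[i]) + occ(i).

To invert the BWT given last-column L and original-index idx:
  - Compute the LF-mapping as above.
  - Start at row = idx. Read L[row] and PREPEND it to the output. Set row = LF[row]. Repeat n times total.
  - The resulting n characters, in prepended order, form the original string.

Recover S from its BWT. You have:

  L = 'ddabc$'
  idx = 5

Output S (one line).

LF mapping: 4 5 1 2 3 0
Walk LF starting at row 5, prepending L[row]:
  step 1: row=5, L[5]='$', prepend. Next row=LF[5]=0
  step 2: row=0, L[0]='d', prepend. Next row=LF[0]=4
  step 3: row=4, L[4]='c', prepend. Next row=LF[4]=3
  step 4: row=3, L[3]='b', prepend. Next row=LF[3]=2
  step 5: row=2, L[2]='a', prepend. Next row=LF[2]=1
  step 6: row=1, L[1]='d', prepend. Next row=LF[1]=5
Reversed output: dabcd$

Answer: dabcd$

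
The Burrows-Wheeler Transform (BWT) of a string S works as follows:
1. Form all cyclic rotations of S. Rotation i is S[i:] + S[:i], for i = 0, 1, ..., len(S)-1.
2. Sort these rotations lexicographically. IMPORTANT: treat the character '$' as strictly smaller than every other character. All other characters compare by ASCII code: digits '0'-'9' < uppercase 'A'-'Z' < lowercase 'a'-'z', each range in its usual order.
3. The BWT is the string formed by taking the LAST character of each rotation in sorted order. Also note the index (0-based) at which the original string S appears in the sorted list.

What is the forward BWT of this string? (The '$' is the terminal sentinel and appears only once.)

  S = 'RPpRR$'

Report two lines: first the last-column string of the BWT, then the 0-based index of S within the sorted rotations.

Answer: RRR$pP
3

Derivation:
All 6 rotations (rotation i = S[i:]+S[:i]):
  rot[0] = RPpRR$
  rot[1] = PpRR$R
  rot[2] = pRR$RP
  rot[3] = RR$RPp
  rot[4] = R$RPpR
  rot[5] = $RPpRR
Sorted (with $ < everything):
  sorted[0] = $RPpRR  (last char: 'R')
  sorted[1] = PpRR$R  (last char: 'R')
  sorted[2] = R$RPpR  (last char: 'R')
  sorted[3] = RPpRR$  (last char: '$')
  sorted[4] = RR$RPp  (last char: 'p')
  sorted[5] = pRR$RP  (last char: 'P')
Last column: RRR$pP
Original string S is at sorted index 3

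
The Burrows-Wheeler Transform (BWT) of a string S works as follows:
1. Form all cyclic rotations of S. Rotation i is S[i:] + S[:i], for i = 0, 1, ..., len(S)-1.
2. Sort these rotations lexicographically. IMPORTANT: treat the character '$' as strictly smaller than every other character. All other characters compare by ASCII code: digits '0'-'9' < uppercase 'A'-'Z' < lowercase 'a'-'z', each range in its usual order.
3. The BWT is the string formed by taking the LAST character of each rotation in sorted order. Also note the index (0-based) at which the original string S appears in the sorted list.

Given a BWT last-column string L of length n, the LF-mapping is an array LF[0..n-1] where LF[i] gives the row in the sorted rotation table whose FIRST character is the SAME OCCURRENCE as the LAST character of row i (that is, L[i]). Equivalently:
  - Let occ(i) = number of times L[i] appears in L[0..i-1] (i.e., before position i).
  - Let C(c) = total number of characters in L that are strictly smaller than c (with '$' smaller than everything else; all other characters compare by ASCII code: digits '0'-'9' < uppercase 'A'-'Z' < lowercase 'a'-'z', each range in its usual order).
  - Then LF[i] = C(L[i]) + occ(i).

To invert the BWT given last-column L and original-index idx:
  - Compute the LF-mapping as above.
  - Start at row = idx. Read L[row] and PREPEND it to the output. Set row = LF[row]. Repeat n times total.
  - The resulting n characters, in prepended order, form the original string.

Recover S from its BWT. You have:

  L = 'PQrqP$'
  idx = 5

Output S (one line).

LF mapping: 1 3 5 4 2 0
Walk LF starting at row 5, prepending L[row]:
  step 1: row=5, L[5]='$', prepend. Next row=LF[5]=0
  step 2: row=0, L[0]='P', prepend. Next row=LF[0]=1
  step 3: row=1, L[1]='Q', prepend. Next row=LF[1]=3
  step 4: row=3, L[3]='q', prepend. Next row=LF[3]=4
  step 5: row=4, L[4]='P', prepend. Next row=LF[4]=2
  step 6: row=2, L[2]='r', prepend. Next row=LF[2]=5
Reversed output: rPqQP$

Answer: rPqQP$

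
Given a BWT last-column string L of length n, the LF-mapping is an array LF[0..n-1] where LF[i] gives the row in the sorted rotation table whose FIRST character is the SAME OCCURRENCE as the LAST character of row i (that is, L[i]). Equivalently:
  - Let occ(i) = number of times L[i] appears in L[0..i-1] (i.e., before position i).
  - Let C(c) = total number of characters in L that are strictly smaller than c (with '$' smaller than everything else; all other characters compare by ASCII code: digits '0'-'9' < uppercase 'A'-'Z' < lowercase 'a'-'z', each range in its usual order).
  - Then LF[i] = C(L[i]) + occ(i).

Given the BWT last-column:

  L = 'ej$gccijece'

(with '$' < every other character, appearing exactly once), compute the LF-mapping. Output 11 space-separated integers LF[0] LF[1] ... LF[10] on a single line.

Answer: 4 9 0 7 1 2 8 10 5 3 6

Derivation:
Char counts: '$':1, 'c':3, 'e':3, 'g':1, 'i':1, 'j':2
C (first-col start): C('$')=0, C('c')=1, C('e')=4, C('g')=7, C('i')=8, C('j')=9
L[0]='e': occ=0, LF[0]=C('e')+0=4+0=4
L[1]='j': occ=0, LF[1]=C('j')+0=9+0=9
L[2]='$': occ=0, LF[2]=C('$')+0=0+0=0
L[3]='g': occ=0, LF[3]=C('g')+0=7+0=7
L[4]='c': occ=0, LF[4]=C('c')+0=1+0=1
L[5]='c': occ=1, LF[5]=C('c')+1=1+1=2
L[6]='i': occ=0, LF[6]=C('i')+0=8+0=8
L[7]='j': occ=1, LF[7]=C('j')+1=9+1=10
L[8]='e': occ=1, LF[8]=C('e')+1=4+1=5
L[9]='c': occ=2, LF[9]=C('c')+2=1+2=3
L[10]='e': occ=2, LF[10]=C('e')+2=4+2=6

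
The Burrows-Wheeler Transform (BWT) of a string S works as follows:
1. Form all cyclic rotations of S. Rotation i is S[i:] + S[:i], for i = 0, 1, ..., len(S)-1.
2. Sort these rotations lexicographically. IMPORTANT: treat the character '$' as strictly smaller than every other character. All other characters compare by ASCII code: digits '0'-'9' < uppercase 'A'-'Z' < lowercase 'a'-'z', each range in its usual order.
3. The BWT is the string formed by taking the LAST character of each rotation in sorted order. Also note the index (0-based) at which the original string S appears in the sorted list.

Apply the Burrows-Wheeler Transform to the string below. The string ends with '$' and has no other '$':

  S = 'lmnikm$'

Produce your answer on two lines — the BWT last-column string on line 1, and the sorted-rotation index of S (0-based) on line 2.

Answer: mni$klm
3

Derivation:
All 7 rotations (rotation i = S[i:]+S[:i]):
  rot[0] = lmnikm$
  rot[1] = mnikm$l
  rot[2] = nikm$lm
  rot[3] = ikm$lmn
  rot[4] = km$lmni
  rot[5] = m$lmnik
  rot[6] = $lmnikm
Sorted (with $ < everything):
  sorted[0] = $lmnikm  (last char: 'm')
  sorted[1] = ikm$lmn  (last char: 'n')
  sorted[2] = km$lmni  (last char: 'i')
  sorted[3] = lmnikm$  (last char: '$')
  sorted[4] = m$lmnik  (last char: 'k')
  sorted[5] = mnikm$l  (last char: 'l')
  sorted[6] = nikm$lm  (last char: 'm')
Last column: mni$klm
Original string S is at sorted index 3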